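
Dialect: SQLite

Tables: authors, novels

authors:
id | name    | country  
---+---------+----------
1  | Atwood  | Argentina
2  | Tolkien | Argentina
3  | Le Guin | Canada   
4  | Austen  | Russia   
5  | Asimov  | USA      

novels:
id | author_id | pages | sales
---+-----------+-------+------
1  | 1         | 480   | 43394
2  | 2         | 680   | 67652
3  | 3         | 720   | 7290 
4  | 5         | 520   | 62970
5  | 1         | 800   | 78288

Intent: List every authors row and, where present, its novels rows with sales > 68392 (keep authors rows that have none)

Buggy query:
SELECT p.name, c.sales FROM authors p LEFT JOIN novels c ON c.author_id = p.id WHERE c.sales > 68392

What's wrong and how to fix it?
Bug: A WHERE condition on the right-hand table after LEFT JOIN drops unmatched parents

Fix: Move the right-table condition into the ON clause so unmatched parents are kept

Corrected query:
SELECT p.name, c.sales FROM authors p LEFT JOIN novels c ON c.author_id = p.id AND c.sales > 68392

Result:
name    | sales
--------+------
Atwood  | 78288
Tolkien | NULL 
Le Guin | NULL 
Austen  | NULL 
Asimov  | NULL 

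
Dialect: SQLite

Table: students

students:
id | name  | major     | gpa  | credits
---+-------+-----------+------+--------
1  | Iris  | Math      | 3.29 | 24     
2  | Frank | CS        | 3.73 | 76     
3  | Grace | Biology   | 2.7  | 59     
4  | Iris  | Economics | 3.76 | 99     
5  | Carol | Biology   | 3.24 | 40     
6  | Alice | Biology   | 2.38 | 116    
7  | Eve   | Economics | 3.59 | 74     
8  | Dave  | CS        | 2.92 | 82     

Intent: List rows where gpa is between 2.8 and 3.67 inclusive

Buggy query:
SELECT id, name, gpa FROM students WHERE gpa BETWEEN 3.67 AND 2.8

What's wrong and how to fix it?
Bug: BETWEEN expects the lower bound first; with 3.67 AND 2.8 the range is empty

Fix: Swap the bounds so the smaller value comes first

Corrected query:
SELECT id, name, gpa FROM students WHERE gpa BETWEEN 2.8 AND 3.67

Result:
id | name  | gpa 
---+-------+-----
1  | Iris  | 3.29
5  | Carol | 3.24
7  | Eve   | 3.59
8  | Dave  | 2.92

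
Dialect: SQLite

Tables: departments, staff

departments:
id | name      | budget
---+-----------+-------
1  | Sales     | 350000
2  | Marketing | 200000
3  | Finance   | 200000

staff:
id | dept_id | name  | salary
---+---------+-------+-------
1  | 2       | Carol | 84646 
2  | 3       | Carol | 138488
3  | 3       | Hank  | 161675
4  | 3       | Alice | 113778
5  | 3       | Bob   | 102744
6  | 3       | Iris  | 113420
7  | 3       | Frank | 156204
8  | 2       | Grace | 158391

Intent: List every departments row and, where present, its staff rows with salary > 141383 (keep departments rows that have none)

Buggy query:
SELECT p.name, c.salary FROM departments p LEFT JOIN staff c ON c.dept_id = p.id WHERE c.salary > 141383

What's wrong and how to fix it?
Bug: A WHERE condition on the right-hand table after LEFT JOIN drops unmatched parents

Fix: Put 'c.salary > 141383' in the JOIN's ON clause instead of WHERE

Corrected query:
SELECT p.name, c.salary FROM departments p LEFT JOIN staff c ON c.dept_id = p.id AND c.salary > 141383

Result:
name      | salary
----------+-------
Sales     | NULL  
Marketing | 158391
Finance   | 156204
Finance   | 161675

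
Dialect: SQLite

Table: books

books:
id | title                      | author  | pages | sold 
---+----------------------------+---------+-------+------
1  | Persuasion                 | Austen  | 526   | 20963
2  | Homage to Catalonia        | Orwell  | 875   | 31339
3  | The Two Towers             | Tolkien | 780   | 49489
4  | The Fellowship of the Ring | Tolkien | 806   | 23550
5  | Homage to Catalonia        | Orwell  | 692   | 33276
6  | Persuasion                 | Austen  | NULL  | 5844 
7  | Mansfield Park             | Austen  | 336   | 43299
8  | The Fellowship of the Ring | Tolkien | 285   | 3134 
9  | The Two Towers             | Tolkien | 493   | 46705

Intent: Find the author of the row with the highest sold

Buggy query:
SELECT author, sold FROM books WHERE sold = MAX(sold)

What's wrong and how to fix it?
Bug: WHERE is evaluated per row; an aggregate over the whole table isn't defined there

Fix: Use a subquery: WHERE sold = (SELECT MAX(sold) FROM books)

Corrected query:
SELECT author, sold FROM books WHERE sold = (SELECT MAX(sold) FROM books)

Result:
author  | sold 
--------+------
Tolkien | 49489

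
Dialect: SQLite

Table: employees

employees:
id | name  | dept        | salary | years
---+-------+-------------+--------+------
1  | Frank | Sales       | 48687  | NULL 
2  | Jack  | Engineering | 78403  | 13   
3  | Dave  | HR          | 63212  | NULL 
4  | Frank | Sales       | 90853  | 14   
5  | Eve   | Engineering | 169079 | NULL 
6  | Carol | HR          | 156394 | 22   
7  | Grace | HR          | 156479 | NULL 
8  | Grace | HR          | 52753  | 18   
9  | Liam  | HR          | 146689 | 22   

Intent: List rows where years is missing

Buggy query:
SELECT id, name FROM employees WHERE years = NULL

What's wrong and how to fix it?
Bug: Comparing to NULL with '=' never matches; NULL = NULL is unknown, not true

Fix: Replace '= NULL' with 'IS NULL'

Corrected query:
SELECT id, name FROM employees WHERE years IS NULL

Result:
id | name 
---+------
1  | Frank
3  | Dave 
5  | Eve  
7  | Grace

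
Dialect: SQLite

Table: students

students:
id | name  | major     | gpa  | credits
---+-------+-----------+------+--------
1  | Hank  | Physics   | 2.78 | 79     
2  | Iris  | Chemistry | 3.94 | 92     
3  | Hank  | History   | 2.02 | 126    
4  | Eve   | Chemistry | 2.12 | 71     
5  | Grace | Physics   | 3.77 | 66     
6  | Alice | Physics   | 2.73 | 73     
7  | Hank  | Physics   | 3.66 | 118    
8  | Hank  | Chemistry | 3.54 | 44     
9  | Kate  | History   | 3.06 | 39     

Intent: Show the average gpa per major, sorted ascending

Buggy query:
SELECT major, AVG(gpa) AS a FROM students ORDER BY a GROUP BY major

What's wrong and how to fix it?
Bug: GROUP BY must precede ORDER BY

Fix: Move ORDER BY to the end, after GROUP BY

Corrected query:
SELECT major, AVG(gpa) AS a FROM students GROUP BY major ORDER BY a

Result:
major     | a    
----------+------
History   | 2.54 
Chemistry | 3.2  
Physics   | 3.235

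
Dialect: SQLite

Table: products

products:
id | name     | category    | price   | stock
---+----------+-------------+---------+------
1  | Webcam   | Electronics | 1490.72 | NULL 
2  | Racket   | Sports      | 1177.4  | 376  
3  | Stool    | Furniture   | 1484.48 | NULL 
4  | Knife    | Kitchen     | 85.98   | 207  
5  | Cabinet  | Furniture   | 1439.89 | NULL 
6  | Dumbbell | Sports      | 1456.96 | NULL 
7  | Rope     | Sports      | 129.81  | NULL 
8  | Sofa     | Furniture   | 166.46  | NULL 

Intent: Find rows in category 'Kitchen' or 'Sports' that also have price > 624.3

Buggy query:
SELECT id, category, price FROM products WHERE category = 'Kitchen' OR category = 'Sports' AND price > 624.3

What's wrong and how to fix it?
Bug: Without parentheses, AND is evaluated before OR, so the price filter only applies to the 'Sports' branch

Fix: Group the OR with parentheses (or use IN), then AND the threshold

Corrected query:
SELECT id, category, price FROM products WHERE (category = 'Kitchen' OR category = 'Sports') AND price > 624.3

Result:
id | category | price  
---+----------+--------
2  | Sports   | 1177.4 
6  | Sports   | 1456.96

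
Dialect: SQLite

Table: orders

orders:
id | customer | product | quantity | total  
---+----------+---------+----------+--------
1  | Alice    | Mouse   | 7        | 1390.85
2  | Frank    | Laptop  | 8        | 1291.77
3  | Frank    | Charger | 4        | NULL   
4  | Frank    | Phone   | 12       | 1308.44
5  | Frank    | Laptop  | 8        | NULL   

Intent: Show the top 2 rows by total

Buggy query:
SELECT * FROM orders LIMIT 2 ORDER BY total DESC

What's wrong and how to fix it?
Bug: ORDER BY cannot follow LIMIT; LIMIT is the final clause

Fix: Swap the clauses: ORDER BY first, then LIMIT

Corrected query:
SELECT * FROM orders ORDER BY total DESC LIMIT 2

Result:
id | customer | product | quantity | total  
---+----------+---------+----------+--------
1  | Alice    | Mouse   | 7        | 1390.85
4  | Frank    | Phone   | 12       | 1308.44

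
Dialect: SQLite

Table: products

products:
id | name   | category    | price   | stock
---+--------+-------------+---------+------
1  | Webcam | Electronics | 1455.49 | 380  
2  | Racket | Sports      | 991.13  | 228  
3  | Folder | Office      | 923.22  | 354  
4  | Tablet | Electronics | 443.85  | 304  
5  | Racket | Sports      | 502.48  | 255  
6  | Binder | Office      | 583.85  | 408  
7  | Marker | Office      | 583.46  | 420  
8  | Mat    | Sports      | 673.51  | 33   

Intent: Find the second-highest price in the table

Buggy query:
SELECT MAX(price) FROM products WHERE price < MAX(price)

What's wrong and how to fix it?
Bug: The inner MAX is an aggregate inside WHERE, which is not allowed

Fix: Compute the overall MAX in a subquery, then take MAX of rows below it

Corrected query:
SELECT MAX(price) FROM products WHERE price < (SELECT MAX(price) FROM products)

Result:
MAX(price)
----------
991.13    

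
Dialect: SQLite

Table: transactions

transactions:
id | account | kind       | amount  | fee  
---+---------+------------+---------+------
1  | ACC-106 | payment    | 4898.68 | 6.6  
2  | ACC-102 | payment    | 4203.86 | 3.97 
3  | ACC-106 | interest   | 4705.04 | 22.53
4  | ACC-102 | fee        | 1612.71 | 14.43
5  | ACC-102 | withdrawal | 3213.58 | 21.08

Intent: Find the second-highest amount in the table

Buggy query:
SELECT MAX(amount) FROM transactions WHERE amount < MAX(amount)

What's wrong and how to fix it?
Bug: The inner MAX is an aggregate inside WHERE, which is not allowed

Fix: Compute the overall MAX in a subquery, then take MAX of rows below it

Corrected query:
SELECT MAX(amount) FROM transactions WHERE amount < (SELECT MAX(amount) FROM transactions)

Result:
MAX(amount)
-----------
4705.04    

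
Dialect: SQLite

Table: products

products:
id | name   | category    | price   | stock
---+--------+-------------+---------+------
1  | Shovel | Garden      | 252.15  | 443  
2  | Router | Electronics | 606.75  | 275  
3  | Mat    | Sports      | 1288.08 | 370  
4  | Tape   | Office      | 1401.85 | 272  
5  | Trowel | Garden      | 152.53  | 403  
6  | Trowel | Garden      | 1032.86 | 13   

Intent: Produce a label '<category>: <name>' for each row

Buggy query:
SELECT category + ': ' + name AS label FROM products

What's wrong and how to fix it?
Bug: '+' is numeric addition; on text columns SQLite converts them to 0 instead of concatenating

Fix: Use the || operator for string concatenation

Corrected query:
SELECT category || ': ' || name AS label FROM products

Result:
label              
-------------------
Garden: Shovel     
Electronics: Router
Sports: Mat        
Office: Tape       
Garden: Trowel     
Garden: Trowel     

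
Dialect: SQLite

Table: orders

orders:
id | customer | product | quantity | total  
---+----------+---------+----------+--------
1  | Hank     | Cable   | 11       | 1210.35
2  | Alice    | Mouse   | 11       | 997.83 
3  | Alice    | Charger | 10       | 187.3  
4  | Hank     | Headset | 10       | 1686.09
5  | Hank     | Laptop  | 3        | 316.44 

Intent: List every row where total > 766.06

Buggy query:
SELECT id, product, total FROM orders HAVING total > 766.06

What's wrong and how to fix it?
Bug: This is a non-aggregate query (no GROUP BY, no aggregates), so in SQLite the HAVING clause is invalid here; a row-level condition belongs in WHERE

Fix: Use WHERE for row-level filtering

Corrected query:
SELECT id, product, total FROM orders WHERE total > 766.06

Result:
id | product | total  
---+---------+--------
1  | Cable   | 1210.35
2  | Mouse   | 997.83 
4  | Headset | 1686.09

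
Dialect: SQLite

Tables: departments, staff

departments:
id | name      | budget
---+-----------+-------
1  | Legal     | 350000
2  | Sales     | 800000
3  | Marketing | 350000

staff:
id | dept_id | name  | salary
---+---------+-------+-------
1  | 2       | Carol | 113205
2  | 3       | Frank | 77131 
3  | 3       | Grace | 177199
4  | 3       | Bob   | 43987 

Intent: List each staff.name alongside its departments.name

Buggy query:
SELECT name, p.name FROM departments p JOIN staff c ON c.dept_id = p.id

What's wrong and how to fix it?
Bug: Both tables have a 'name' column; the unqualified reference is ambiguous

Fix: Prefix ambiguous columns with the table alias

Corrected query:
SELECT c.name, p.name FROM departments p JOIN staff c ON c.dept_id = p.id

Result:
name  | name     
------+----------
Carol | Sales    
Frank | Marketing
Grace | Marketing
Bob   | Marketing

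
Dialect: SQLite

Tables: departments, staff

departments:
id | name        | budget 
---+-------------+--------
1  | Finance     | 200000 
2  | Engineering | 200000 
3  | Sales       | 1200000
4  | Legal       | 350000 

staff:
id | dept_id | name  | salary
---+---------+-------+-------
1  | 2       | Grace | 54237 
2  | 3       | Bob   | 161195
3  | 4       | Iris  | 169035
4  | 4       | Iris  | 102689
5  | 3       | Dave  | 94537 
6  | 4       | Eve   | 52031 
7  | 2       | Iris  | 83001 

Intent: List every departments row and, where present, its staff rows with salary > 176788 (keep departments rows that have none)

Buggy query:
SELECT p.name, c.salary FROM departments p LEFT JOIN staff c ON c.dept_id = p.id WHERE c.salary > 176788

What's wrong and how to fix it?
Bug: Filtering c.salary in WHERE discards the NULL rows produced by LEFT JOIN, turning it into an inner join

Fix: Move the right-table condition into the ON clause so unmatched parents are kept

Corrected query:
SELECT p.name, c.salary FROM departments p LEFT JOIN staff c ON c.dept_id = p.id AND c.salary > 176788

Result:
name        | salary
------------+-------
Finance     | NULL  
Engineering | NULL  
Sales       | NULL  
Legal       | NULL  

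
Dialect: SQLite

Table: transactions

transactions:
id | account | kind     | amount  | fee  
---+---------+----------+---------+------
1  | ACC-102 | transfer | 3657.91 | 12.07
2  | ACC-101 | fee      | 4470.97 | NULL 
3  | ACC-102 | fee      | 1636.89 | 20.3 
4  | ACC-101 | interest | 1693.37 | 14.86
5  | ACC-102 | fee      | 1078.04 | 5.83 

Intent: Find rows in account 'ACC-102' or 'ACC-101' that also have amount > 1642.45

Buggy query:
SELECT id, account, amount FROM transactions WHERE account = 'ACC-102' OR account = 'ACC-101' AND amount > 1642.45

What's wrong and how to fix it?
Bug: Without parentheses, AND is evaluated before OR, so the amount filter only applies to the 'ACC-101' branch

Fix: Add parentheses around the OR so the AND applies to both alternatives

Corrected query:
SELECT id, account, amount FROM transactions WHERE (account = 'ACC-102' OR account = 'ACC-101') AND amount > 1642.45

Result:
id | account | amount 
---+---------+--------
1  | ACC-102 | 3657.91
2  | ACC-101 | 4470.97
4  | ACC-101 | 1693.37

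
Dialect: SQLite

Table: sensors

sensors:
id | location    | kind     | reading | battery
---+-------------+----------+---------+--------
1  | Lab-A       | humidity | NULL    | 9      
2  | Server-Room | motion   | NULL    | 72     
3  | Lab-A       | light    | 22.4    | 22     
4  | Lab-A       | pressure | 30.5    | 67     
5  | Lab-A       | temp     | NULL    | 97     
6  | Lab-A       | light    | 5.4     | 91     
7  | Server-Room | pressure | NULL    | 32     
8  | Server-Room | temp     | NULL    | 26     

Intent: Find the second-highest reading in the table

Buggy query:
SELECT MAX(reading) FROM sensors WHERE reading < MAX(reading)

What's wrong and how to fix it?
Bug: The inner MAX is an aggregate inside WHERE, which is not allowed

Fix: Put the inner MAX in a scalar subquery

Corrected query:
SELECT MAX(reading) FROM sensors WHERE reading < (SELECT MAX(reading) FROM sensors)

Result:
MAX(reading)
------------
22.4        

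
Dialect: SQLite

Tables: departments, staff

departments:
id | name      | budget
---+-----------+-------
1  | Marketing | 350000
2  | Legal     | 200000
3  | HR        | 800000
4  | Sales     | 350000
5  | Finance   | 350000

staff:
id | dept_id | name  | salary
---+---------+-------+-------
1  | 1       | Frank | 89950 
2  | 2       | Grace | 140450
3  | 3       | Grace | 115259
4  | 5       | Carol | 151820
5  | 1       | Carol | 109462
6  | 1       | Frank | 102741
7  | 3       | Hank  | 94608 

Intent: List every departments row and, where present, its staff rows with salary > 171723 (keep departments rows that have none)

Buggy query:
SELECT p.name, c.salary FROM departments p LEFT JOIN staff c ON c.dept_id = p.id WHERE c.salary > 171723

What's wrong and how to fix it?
Bug: Filtering c.salary in WHERE discards the NULL rows produced by LEFT JOIN, turning it into an inner join

Fix: Move the right-table condition into the ON clause so unmatched parents are kept

Corrected query:
SELECT p.name, c.salary FROM departments p LEFT JOIN staff c ON c.dept_id = p.id AND c.salary > 171723

Result:
name      | salary
----------+-------
Marketing | NULL  
Legal     | NULL  
HR        | NULL  
Sales     | NULL  
Finance   | NULL  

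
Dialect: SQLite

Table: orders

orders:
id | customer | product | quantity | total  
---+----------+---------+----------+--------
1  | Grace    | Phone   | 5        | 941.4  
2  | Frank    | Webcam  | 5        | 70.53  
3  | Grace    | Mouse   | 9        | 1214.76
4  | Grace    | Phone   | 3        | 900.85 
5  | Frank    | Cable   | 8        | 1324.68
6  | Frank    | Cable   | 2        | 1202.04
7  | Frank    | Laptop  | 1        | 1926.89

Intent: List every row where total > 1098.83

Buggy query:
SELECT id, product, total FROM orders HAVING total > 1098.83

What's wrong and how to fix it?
Bug: This is a non-aggregate query (no GROUP BY, no aggregates), so in SQLite the HAVING clause is invalid here; a row-level condition belongs in WHERE

Fix: Use WHERE for row-level filtering

Corrected query:
SELECT id, product, total FROM orders WHERE total > 1098.83

Result:
id | product | total  
---+---------+--------
3  | Mouse   | 1214.76
5  | Cable   | 1324.68
6  | Cable   | 1202.04
7  | Laptop  | 1926.89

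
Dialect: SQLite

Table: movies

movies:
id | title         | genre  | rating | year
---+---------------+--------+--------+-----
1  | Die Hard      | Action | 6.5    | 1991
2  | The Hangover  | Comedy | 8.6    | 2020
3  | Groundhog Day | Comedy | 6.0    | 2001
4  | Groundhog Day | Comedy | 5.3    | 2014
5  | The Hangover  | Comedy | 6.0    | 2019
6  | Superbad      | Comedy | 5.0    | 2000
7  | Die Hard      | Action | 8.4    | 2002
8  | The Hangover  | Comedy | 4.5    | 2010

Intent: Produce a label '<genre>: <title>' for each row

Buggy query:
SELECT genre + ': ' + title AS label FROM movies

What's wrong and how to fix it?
Bug: SQLite uses || for string concatenation; + coerces text to numbers (yielding 0)

Fix: Use the || operator for string concatenation

Corrected query:
SELECT genre || ': ' || title AS label FROM movies

Result:
label                
---------------------
Action: Die Hard     
Comedy: The Hangover 
Comedy: Groundhog Day
Comedy: Groundhog Day
Comedy: The Hangover 
Comedy: Superbad     
Action: Die Hard     
Comedy: The Hangover 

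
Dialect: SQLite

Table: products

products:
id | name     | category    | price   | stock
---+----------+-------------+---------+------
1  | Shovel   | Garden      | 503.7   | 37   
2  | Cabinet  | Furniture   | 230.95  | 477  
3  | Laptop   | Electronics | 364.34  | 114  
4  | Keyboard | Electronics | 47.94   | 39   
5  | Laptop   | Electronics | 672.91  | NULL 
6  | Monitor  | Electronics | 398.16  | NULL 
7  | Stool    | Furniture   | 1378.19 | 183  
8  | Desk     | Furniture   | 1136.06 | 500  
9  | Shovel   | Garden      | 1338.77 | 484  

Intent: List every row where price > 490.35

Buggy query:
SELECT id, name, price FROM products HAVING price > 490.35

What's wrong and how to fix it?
Bug: HAVING filters the output of aggregation, but this query has no GROUP BY and no aggregate functions, so SQLite rejects it (HAVING clause on a non-aggregate query); the condition here is per row

Fix: Use WHERE for row-level filtering

Corrected query:
SELECT id, name, price FROM products WHERE price > 490.35

Result:
id | name   | price  
---+--------+--------
1  | Shovel | 503.7  
5  | Laptop | 672.91 
7  | Stool  | 1378.19
8  | Desk   | 1136.06
9  | Shovel | 1338.77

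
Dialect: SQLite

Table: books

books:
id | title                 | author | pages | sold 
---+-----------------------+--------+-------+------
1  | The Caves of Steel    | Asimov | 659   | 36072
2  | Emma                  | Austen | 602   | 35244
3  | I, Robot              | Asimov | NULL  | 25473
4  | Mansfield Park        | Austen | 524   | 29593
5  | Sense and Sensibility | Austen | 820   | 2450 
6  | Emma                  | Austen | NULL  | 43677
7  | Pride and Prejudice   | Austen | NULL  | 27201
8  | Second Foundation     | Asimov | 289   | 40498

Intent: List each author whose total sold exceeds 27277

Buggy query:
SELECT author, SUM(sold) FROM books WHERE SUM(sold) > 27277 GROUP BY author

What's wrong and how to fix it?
Bug: SUM(sold) is an aggregate, but WHERE filters rows before aggregation

Fix: Move the aggregate condition to a HAVING clause

Corrected query:
SELECT author, SUM(sold) FROM books GROUP BY author HAVING SUM(sold) > 27277

Result:
author | SUM(sold)
-------+----------
Asimov | 102043   
Austen | 138165   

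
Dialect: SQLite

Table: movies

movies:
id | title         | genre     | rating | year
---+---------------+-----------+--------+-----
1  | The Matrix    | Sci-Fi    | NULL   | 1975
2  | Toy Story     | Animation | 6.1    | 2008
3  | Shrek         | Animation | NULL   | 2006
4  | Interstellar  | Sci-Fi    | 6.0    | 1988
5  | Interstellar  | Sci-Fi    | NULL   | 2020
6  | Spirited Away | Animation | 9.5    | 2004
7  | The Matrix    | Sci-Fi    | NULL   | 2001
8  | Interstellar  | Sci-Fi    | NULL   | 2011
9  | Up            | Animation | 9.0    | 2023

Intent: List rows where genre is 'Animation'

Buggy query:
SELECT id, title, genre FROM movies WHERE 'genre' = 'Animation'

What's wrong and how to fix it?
Bug: 'genre' in single quotes is a string literal, not the column; the comparison is literal-vs-literal and never true

Fix: Reference the column as genre without single quotes

Corrected query:
SELECT id, title, genre FROM movies WHERE genre = 'Animation'

Result:
id | title         | genre    
---+---------------+----------
2  | Toy Story     | Animation
3  | Shrek         | Animation
6  | Spirited Away | Animation
9  | Up            | Animation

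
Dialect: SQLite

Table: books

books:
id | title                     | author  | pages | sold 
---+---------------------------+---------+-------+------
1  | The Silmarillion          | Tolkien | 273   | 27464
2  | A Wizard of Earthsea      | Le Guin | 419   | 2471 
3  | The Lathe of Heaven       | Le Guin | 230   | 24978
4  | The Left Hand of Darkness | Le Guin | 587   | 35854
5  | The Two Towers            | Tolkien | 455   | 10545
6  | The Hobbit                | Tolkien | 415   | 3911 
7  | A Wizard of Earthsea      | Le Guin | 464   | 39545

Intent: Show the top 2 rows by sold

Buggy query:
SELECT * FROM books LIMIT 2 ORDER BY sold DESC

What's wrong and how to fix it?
Bug: LIMIT must come after ORDER BY

Fix: Swap the clauses: ORDER BY first, then LIMIT

Corrected query:
SELECT * FROM books ORDER BY sold DESC LIMIT 2

Result:
id | title                     | author  | pages | sold 
---+---------------------------+---------+-------+------
7  | A Wizard of Earthsea      | Le Guin | 464   | 39545
4  | The Left Hand of Darkness | Le Guin | 587   | 35854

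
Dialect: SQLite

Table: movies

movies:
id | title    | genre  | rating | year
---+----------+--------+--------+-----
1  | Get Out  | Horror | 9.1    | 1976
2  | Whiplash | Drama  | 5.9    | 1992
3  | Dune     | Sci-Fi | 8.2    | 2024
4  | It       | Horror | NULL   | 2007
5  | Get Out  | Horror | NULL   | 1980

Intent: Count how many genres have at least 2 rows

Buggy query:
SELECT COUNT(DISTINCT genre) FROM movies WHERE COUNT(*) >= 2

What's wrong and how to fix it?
Bug: COUNT(*) cannot appear in WHERE; the per-group count doesn't exist yet

Fix: Use a subquery that GROUPs and filters with HAVING, then count its rows

Corrected query:
SELECT COUNT(*) FROM (SELECT genre FROM movies GROUP BY genre HAVING COUNT(*) >= 2)

Result:
COUNT(*)
--------
1       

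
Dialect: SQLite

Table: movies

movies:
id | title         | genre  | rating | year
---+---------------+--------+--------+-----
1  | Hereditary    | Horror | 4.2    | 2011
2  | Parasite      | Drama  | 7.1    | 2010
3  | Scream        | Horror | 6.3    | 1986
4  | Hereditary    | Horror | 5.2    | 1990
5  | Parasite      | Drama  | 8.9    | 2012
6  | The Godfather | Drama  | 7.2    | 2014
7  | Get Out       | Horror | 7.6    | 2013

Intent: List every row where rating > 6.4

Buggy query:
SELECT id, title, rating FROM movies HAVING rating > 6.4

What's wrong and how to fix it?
Bug: HAVING filters the output of aggregation, but this query has no GROUP BY and no aggregate functions, so SQLite rejects it (HAVING clause on a non-aggregate query); the condition here is per row

Fix: Use WHERE for row-level filtering

Corrected query:
SELECT id, title, rating FROM movies WHERE rating > 6.4

Result:
id | title         | rating
---+---------------+-------
2  | Parasite      | 7.1   
5  | Parasite      | 8.9   
6  | The Godfather | 7.2   
7  | Get Out       | 7.6   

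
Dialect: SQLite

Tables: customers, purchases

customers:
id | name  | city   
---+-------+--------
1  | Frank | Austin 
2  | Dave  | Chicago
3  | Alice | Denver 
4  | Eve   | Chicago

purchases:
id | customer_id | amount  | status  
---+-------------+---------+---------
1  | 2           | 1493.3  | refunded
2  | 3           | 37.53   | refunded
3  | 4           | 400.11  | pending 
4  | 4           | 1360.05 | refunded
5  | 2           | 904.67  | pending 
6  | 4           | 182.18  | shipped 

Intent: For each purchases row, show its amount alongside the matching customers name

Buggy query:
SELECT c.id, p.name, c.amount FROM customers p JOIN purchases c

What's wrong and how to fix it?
Bug: JOIN with no ON clause produces a cartesian product; every purchases row pairs with every customers row

Fix: Specify the join condition linking the foreign key to the parent id

Corrected query:
SELECT c.id, p.name, c.amount FROM customers p JOIN purchases c ON c.customer_id = p.id

Result:
id | name  | amount 
---+-------+--------
1  | Dave  | 1493.3 
2  | Alice | 37.53  
3  | Eve   | 400.11 
4  | Eve   | 1360.05
5  | Dave  | 904.67 
6  | Eve   | 182.18 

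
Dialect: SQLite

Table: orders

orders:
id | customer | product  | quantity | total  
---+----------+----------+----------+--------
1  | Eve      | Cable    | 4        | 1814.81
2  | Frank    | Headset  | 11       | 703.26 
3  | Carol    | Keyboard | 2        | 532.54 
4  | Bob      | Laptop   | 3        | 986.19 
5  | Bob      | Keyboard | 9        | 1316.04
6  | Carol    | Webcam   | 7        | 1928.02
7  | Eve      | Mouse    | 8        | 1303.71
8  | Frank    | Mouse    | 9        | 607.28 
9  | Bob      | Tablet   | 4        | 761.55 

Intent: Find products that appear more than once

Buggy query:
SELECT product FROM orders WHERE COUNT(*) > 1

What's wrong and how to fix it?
Bug: COUNT(*) is an aggregate and cannot be used in WHERE

Fix: Group first, then use HAVING for the count condition

Corrected query:
SELECT product FROM orders GROUP BY product HAVING COUNT(*) > 1

Result:
product 
--------
Keyboard
Mouse   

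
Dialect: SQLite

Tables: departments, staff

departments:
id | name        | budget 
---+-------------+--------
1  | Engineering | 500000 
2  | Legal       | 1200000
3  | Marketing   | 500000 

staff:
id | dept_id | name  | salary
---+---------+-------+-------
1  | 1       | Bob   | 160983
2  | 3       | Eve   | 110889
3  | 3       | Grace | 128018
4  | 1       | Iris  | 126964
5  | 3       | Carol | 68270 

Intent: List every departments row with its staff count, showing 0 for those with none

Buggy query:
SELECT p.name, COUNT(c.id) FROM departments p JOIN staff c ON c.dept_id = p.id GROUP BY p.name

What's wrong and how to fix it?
Bug: INNER JOIN drops departments rows that have no matching staff rows

Fix: Use LEFT JOIN so parents without children still appear (COUNT(c.id) gives 0)

Corrected query:
SELECT p.name, COUNT(c.id) FROM departments p LEFT JOIN staff c ON c.dept_id = p.id GROUP BY p.name

Result:
name        | COUNT(c.id)
------------+------------
Engineering | 2          
Legal       | 0          
Marketing   | 3          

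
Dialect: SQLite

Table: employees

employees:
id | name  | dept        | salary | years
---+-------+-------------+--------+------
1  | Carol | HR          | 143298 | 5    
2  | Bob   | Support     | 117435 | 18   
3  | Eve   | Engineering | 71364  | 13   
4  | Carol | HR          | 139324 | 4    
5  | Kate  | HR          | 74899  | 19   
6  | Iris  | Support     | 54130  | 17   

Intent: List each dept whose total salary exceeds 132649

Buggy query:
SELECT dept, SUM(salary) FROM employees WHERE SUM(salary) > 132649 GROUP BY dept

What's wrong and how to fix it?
Bug: WHERE runs before GROUP BY, so aggregates aren't available there

Fix: Use HAVING (which filters groups after aggregation) instead of WHERE

Corrected query:
SELECT dept, SUM(salary) FROM employees GROUP BY dept HAVING SUM(salary) > 132649

Result:
dept    | SUM(salary)
--------+------------
HR      | 357521     
Support | 171565     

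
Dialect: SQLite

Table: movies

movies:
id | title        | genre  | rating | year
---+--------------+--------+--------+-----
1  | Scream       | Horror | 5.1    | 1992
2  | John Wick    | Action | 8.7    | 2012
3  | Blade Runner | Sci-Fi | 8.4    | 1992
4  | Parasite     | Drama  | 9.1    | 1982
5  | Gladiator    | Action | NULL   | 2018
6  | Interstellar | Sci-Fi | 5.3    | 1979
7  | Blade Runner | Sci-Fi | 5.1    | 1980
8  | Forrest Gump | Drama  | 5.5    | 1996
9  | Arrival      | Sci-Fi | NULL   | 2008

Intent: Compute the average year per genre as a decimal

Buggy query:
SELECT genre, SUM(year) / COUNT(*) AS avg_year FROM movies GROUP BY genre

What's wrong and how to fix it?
Bug: Both operands are integers, so '/' performs integer division and truncates

Fix: Cast one side to REAL so the division keeps the fractional part

Corrected query:
SELECT genre, SUM(year) * 1.0 / COUNT(*) AS avg_year FROM movies GROUP BY genre

Result:
genre  | avg_year
-------+---------
Action | 2015    
Drama  | 1989    
Horror | 1992    
Sci-Fi | 1989.75 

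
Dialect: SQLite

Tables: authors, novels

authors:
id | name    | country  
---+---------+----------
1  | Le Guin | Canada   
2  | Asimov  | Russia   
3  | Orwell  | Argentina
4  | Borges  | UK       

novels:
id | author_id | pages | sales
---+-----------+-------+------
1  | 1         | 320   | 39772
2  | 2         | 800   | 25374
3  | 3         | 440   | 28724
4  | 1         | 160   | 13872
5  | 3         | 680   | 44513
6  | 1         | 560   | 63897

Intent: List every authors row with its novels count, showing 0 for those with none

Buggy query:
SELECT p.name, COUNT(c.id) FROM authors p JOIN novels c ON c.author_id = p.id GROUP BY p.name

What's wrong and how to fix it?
Bug: An inner join excludes parents with zero children

Fix: Switch to LEFT JOIN to retain unmatched parent rows

Corrected query:
SELECT p.name, COUNT(c.id) FROM authors p LEFT JOIN novels c ON c.author_id = p.id GROUP BY p.name

Result:
name    | COUNT(c.id)
--------+------------
Asimov  | 1          
Borges  | 0          
Le Guin | 3          
Orwell  | 2          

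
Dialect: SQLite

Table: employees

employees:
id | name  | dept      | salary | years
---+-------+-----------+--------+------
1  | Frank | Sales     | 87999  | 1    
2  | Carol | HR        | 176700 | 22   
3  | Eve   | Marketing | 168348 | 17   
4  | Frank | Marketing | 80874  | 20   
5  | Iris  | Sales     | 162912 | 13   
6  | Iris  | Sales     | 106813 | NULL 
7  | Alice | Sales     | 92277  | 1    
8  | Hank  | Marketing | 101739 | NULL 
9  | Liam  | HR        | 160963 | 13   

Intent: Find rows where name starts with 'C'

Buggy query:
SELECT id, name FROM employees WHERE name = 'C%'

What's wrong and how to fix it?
Bug: '=' compares the literal string including the % character; pattern matching needs LIKE

Fix: Use LIKE for wildcard pattern matching

Corrected query:
SELECT id, name FROM employees WHERE name LIKE 'C%'

Result:
id | name 
---+------
2  | Carol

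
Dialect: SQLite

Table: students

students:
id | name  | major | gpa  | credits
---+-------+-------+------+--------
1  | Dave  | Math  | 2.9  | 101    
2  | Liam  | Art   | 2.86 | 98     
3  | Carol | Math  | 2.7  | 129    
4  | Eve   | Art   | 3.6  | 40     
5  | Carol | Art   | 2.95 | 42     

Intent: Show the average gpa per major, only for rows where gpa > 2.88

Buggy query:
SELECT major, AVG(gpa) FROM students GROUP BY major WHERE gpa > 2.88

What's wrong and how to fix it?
Bug: Row-level WHERE must come before GROUP BY in the clause order

Fix: Place WHERE between FROM and GROUP BY

Corrected query:
SELECT major, AVG(gpa) FROM students WHERE gpa > 2.88 GROUP BY major

Result:
major | AVG(gpa)
------+---------
Art   | 3.275   
Math  | 2.9     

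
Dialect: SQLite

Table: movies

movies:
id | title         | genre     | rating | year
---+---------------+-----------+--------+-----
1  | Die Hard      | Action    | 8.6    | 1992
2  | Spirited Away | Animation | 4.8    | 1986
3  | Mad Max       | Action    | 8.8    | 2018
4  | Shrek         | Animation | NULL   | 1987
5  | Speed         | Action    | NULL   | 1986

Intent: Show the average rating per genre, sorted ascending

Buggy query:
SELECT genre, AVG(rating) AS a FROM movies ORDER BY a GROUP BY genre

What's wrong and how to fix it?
Bug: GROUP BY must precede ORDER BY

Fix: Reorder: SELECT … FROM … GROUP BY … ORDER BY …

Corrected query:
SELECT genre, AVG(rating) AS a FROM movies GROUP BY genre ORDER BY a

Result:
genre     | a  
----------+----
Animation | 4.8
Action    | 8.7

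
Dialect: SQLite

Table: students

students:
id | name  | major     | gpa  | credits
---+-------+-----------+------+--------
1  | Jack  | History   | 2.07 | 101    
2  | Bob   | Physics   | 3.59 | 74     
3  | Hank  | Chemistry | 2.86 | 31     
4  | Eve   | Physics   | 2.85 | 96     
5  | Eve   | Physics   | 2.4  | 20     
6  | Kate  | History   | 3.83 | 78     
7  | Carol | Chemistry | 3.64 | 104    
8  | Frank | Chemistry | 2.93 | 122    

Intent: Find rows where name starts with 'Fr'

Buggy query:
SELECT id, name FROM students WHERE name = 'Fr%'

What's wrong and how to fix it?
Bug: '=' compares the literal string including the % character; pattern matching needs LIKE

Fix: Use LIKE for wildcard pattern matching

Corrected query:
SELECT id, name FROM students WHERE name LIKE 'Fr%'

Result:
id | name 
---+------
8  | Frank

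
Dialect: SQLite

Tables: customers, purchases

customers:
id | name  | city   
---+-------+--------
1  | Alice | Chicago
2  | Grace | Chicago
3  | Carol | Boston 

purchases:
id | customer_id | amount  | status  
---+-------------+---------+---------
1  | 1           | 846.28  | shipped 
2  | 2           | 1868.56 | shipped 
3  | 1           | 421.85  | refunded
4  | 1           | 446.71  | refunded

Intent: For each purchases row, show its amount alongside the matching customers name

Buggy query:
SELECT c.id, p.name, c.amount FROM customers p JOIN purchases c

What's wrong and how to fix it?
Bug: Missing join condition: each purchases row is matched to all customers rows instead of just its own

Fix: Add ON c.customer_id = p.id to the JOIN

Corrected query:
SELECT c.id, p.name, c.amount FROM customers p JOIN purchases c ON c.customer_id = p.id

Result:
id | name  | amount 
---+-------+--------
1  | Alice | 846.28 
2  | Grace | 1868.56
3  | Alice | 421.85 
4  | Alice | 446.71 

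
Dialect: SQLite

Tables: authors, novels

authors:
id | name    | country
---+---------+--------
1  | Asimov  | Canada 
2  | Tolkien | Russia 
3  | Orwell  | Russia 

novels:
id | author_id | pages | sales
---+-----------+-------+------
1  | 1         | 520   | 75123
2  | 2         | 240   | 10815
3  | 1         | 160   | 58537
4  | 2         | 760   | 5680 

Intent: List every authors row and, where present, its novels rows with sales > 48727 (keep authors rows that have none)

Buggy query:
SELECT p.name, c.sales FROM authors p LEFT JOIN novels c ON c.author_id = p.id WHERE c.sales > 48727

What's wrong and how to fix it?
Bug: A WHERE condition on the right-hand table after LEFT JOIN drops unmatched parents

Fix: Move the right-table condition into the ON clause so unmatched parents are kept

Corrected query:
SELECT p.name, c.sales FROM authors p LEFT JOIN novels c ON c.author_id = p.id AND c.sales > 48727

Result:
name    | sales
--------+------
Asimov  | 58537
Asimov  | 75123
Tolkien | NULL 
Orwell  | NULL 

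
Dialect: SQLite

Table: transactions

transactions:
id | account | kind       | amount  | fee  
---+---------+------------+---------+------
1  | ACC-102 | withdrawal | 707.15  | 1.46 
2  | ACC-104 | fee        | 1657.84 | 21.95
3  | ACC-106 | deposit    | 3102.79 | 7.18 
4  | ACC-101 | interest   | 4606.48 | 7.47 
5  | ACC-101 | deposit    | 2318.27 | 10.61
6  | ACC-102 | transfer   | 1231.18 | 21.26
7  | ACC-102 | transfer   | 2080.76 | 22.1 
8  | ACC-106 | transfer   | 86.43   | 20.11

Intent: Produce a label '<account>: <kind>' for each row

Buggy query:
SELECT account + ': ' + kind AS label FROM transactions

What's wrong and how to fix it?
Bug: SQLite uses || for string concatenation; + coerces text to numbers (yielding 0)

Fix: Replace + with || to concatenate text

Corrected query:
SELECT account || ': ' || kind AS label FROM transactions

Result:
label              
-------------------
ACC-102: withdrawal
ACC-104: fee       
ACC-106: deposit   
ACC-101: interest  
ACC-101: deposit   
ACC-102: transfer  
ACC-102: transfer  
ACC-106: transfer  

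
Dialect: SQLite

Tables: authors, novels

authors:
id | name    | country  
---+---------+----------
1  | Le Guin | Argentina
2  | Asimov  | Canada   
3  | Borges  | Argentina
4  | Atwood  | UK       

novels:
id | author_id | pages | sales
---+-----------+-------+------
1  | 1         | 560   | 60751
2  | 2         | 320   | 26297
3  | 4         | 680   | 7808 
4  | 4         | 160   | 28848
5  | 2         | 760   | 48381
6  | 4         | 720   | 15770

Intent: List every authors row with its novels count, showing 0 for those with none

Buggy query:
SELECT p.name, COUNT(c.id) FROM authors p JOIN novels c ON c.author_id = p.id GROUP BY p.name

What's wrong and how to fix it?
Bug: An inner join excludes parents with zero children

Fix: Switch to LEFT JOIN to retain unmatched parent rows

Corrected query:
SELECT p.name, COUNT(c.id) FROM authors p LEFT JOIN novels c ON c.author_id = p.id GROUP BY p.name

Result:
name    | COUNT(c.id)
--------+------------
Asimov  | 2          
Atwood  | 3          
Borges  | 0          
Le Guin | 1          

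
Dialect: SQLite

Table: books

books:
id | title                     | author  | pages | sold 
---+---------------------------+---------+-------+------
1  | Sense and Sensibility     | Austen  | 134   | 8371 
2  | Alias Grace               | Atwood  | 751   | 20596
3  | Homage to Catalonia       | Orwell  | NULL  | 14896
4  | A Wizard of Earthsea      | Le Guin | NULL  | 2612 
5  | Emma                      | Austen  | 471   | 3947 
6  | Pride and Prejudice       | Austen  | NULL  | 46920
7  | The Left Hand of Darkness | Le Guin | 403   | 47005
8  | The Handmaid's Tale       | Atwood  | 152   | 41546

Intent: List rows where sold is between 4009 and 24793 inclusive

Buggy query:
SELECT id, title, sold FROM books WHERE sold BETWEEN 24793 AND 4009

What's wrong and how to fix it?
Bug: BETWEEN expects the lower bound first; with 24793 AND 4009 the range is empty

Fix: Write BETWEEN 4009 AND 24793

Corrected query:
SELECT id, title, sold FROM books WHERE sold BETWEEN 4009 AND 24793

Result:
id | title                 | sold 
---+-----------------------+------
1  | Sense and Sensibility | 8371 
2  | Alias Grace           | 20596
3  | Homage to Catalonia   | 14896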